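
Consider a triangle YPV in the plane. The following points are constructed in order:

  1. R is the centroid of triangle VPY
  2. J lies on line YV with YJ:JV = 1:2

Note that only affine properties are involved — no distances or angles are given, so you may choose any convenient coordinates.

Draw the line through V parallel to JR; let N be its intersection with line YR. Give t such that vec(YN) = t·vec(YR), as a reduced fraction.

t = 3

Set Y = (0, 0), P = (1, 0), V = (0, 1); any affine frame gives the same invariant.
1. R is the centroid of triangle VPY ⇒ R = (1/3, 1/3)
2. J lies on line YV with YJ:JV = 1:2 ⇒ J = (0, 1/3)
through V parallel to JR: direction (1/3, 0); meets YR at N = (1, 1)
N = Y + t·(R−Y) with t = 3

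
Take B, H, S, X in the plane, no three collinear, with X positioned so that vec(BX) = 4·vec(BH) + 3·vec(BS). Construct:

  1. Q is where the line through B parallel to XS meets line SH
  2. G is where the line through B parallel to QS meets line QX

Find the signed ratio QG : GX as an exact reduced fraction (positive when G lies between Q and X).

QG:GX = -1/7

Assign B = (0, 0), H = (1, 0), S = (0, 1), X = (4, 3) — the answer is frame-independent, so this choice is without loss of generality.
1. Q is where the line through B parallel to XS meets line SH ⇒ Q = (2/3, 1/3)
2. G is where the line through B parallel to QS meets line QX ⇒ G = (1/9, -1/9)
G = Q + t·(X−Q) with t = -1/6, so QG:GX = t:(1−t) = -1/6:7/6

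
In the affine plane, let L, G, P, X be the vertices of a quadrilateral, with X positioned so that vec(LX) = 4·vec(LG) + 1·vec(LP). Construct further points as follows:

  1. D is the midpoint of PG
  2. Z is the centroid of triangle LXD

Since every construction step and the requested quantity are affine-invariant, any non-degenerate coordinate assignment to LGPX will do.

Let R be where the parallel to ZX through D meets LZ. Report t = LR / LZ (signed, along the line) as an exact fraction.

t = 2

Set L = (0, 0), G = (1, 0), P = (0, 1), X = (4, 1); any affine frame gives the same invariant.
1. D is the midpoint of PG ⇒ D = (1/2, 1/2)
2. Z is the centroid of triangle LXD ⇒ Z = (3/2, 1/2)
through D parallel to ZX: direction (5/2, 1/2); meets LZ at R = (3, 1)
R = L + t·(Z−L) with t = 2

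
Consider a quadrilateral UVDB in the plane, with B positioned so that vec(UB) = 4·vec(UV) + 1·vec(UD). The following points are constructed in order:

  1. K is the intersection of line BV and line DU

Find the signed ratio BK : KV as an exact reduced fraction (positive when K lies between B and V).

Set U = (0, 0), V = (1, 0), D = (0, 1), B = (4, 1); any affine frame gives the same invariant.
1. K is the intersection of line BV and line DU ⇒ K = (0, -1/3)
K = B + t·(V−B) with t = 4/3, so BK:KV = t:(1−t) = 4/3:-1/3

BK:KV = -4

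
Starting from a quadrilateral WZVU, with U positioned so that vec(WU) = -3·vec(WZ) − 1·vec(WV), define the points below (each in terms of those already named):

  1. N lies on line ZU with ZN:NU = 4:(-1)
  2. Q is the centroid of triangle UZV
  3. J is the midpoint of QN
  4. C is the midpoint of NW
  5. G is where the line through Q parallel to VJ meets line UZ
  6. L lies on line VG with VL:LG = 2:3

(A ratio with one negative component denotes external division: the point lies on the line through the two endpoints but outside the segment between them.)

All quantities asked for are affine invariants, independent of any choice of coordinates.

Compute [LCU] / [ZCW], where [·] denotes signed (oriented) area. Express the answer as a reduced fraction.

[LCU]:[ZCW] = 1/2

Set W = (0, 0), Z = (1, 0), V = (0, 1), U = (-3, -1); any affine frame gives the same invariant.
1. N lies on line ZU with ZN:NU = 4:(-1) ⇒ N = (-13/3, -4/3)
2. Q is the centroid of triangle UZV ⇒ Q = (-2/3, 0)
3. J is the midpoint of QN ⇒ J = (-5/2, -2/3)
4. C is the midpoint of NW ⇒ C = (-13/6, -2/3)
5. G is where the line through Q parallel to VJ meets line UZ ⇒ G = (-5/3, -2/3)
6. L lies on line VG with VL:LG = 2:3 ⇒ L = (-2/3, 1/3)
2·[LCU] = -1/3, 2·[ZCW] = -2/3
[LCU]:[ZCW] = -1/3:-2/3 = 1/2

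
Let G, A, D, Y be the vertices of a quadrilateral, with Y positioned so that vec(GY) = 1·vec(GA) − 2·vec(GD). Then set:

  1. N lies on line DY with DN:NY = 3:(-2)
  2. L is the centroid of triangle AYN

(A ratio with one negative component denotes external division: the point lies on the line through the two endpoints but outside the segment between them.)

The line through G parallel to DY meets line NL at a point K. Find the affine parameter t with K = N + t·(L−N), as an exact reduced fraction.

t = -3/2

Choose coordinates G = (0, 0), A = (1, 0), D = (0, 1), Y = (1, -2).
1. N lies on line DY with DN:NY = 3:(-2) ⇒ N = (3, -8)
2. L is the centroid of triangle AYN ⇒ L = (5/3, -10/3)
through G parallel to DY: direction (1, -3); meets NL at K = (5, -15)
K = N + t·(L−N) with t = -3/2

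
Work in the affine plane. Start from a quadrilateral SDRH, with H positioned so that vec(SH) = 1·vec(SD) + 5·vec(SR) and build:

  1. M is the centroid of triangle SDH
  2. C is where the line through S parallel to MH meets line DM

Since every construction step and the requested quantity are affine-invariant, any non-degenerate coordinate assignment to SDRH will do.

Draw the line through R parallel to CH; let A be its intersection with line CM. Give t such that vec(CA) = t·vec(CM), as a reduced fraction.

t = 3/5

Choose coordinates S = (0, 0), D = (1, 0), R = (0, 1), H = (1, 5).
1. M is the centroid of triangle SDH ⇒ M = (2/3, 5/3)
2. C is where the line through S parallel to MH meets line DM ⇒ C = (1/3, 10/3)
through R parallel to CH: direction (2/3, 5/3); meets CM at A = (8/15, 7/3)
A = C + t·(M−C) with t = 3/5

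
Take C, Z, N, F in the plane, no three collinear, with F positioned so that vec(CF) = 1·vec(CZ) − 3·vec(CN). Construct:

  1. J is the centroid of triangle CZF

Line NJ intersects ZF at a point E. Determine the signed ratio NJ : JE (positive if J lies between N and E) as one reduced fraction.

Choose coordinates C = (0, 0), Z = (1, 0), N = (0, 1), F = (1, -3).
1. J is the centroid of triangle CZF ⇒ J = (2/3, -1)
line NJ meets ZF at E = (1, -2)
J = N + t·(E−N) with t = 2/3, so NJ:JE = 2/3:1/3

NJ:JE = 2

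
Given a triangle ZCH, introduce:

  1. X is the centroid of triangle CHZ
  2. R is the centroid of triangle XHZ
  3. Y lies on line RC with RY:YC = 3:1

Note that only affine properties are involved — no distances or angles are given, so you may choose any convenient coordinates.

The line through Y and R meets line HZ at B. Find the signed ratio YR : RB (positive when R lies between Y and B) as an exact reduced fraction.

Set Z = (0, 0), C = (1, 0), H = (0, 1); any affine frame gives the same invariant.
1. X is the centroid of triangle CHZ ⇒ X = (1/3, 1/3)
2. R is the centroid of triangle XHZ ⇒ R = (1/9, 4/9)
3. Y lies on line RC with RY:YC = 3:1 ⇒ Y = (7/9, 1/9)
line YR meets HZ at B = (0, 1/2)
R = Y + t·(B−Y) with t = 6/7, so YR:RB = 6/7:1/7

YR:RB = 6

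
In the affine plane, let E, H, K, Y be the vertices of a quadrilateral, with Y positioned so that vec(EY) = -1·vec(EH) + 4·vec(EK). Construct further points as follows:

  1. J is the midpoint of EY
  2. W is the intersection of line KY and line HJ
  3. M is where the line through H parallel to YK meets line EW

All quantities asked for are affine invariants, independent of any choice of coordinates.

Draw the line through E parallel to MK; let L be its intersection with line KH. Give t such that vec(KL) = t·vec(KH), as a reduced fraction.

t = -3/16

Choose coordinates E = (0, 0), H = (1, 0), K = (0, 1), Y = (-1, 4).
1. J is the midpoint of EY ⇒ J = (-1/2, 2)
2. W is the intersection of line KY and line HJ ⇒ W = (-1/5, 8/5)
3. M is where the line through H parallel to YK meets line EW ⇒ M = (-3/5, 24/5)
through E parallel to MK: direction (3/5, -19/5); meets KH at L = (-3/16, 19/16)
L = K + t·(H−K) with t = -3/16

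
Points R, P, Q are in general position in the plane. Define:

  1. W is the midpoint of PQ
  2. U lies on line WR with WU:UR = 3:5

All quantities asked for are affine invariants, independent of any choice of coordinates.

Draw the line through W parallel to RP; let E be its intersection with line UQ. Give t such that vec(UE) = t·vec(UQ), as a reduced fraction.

Choose coordinates R = (0, 0), P = (1, 0), Q = (0, 1).
1. W is the midpoint of PQ ⇒ W = (1/2, 1/2)
2. U lies on line WR with WU:UR = 3:5 ⇒ U = (5/16, 5/16)
through W parallel to RP: direction (1, 0); meets UQ at E = (5/22, 1/2)
E = U + t·(Q−U) with t = 3/11

t = 3/11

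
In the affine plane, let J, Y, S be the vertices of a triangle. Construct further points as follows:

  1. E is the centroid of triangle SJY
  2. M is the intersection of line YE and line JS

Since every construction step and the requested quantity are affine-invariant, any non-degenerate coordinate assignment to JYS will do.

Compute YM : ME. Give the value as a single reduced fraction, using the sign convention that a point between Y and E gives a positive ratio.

Choose coordinates J = (0, 0), Y = (1, 0), S = (0, 1).
1. E is the centroid of triangle SJY ⇒ E = (1/3, 1/3)
2. M is the intersection of line YE and line JS ⇒ M = (0, 1/2)
M = Y + t·(E−Y) with t = 3/2, so YM:ME = t:(1−t) = 3/2:-1/2

YM:ME = -3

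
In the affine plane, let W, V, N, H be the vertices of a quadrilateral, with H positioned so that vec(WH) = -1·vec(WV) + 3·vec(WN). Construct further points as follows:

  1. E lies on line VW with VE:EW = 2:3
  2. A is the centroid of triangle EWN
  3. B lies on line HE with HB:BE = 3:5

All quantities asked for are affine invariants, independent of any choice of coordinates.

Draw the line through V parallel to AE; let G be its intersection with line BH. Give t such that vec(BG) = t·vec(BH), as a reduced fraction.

t = -17/15

Work in coordinates with W = (0, 0), V = (1, 0), N = (0, 1), H = (-1, 3).
1. E lies on line VW with VE:EW = 2:3 ⇒ E = (3/5, 0)
2. A is the centroid of triangle EWN ⇒ A = (1/5, 1/3)
3. B lies on line HE with HB:BE = 3:5 ⇒ B = (-2/5, 15/8)
through V parallel to AE: direction (2/5, -1/3); meets BH at G = (7/25, 3/5)
G = B + t·(H−B) with t = -17/15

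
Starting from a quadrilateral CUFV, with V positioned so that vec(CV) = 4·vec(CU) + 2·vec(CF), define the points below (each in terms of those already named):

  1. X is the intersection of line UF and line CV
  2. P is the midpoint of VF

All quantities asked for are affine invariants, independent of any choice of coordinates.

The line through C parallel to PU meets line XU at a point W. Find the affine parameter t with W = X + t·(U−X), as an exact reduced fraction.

t = -4/5

Assign C = (0, 0), U = (1, 0), F = (0, 1), V = (4, 2) — the answer is frame-independent, so this choice is without loss of generality.
1. X is the intersection of line UF and line CV ⇒ X = (2/3, 1/3)
2. P is the midpoint of VF ⇒ P = (2, 3/2)
through C parallel to PU: direction (-1, -3/2); meets XU at W = (2/5, 3/5)
W = X + t·(U−X) with t = -4/5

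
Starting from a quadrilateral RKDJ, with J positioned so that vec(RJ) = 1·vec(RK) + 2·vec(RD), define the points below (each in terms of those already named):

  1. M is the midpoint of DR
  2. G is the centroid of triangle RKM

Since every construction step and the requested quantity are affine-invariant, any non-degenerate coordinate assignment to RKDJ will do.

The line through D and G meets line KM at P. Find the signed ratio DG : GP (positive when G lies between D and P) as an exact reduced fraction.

DG:GP = -4

Assign R = (0, 0), K = (1, 0), D = (0, 1), J = (1, 2) — the answer is frame-independent, so this choice is without loss of generality.
1. M is the midpoint of DR ⇒ M = (0, 1/2)
2. G is the centroid of triangle RKM ⇒ G = (1/3, 1/6)
line DG meets KM at P = (1/4, 3/8)
G = D + t·(P−D) with t = 4/3, so DG:GP = 4/3:-1/3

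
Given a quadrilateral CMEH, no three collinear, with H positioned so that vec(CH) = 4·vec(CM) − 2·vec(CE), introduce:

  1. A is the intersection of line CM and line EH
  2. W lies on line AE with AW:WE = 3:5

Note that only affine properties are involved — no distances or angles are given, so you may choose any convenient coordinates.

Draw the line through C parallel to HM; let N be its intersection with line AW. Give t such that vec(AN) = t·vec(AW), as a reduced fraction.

t = -64/3

Choose coordinates C = (0, 0), M = (1, 0), E = (0, 1), H = (4, -2).
1. A is the intersection of line CM and line EH ⇒ A = (4/3, 0)
2. W lies on line AE with AW:WE = 3:5 ⇒ W = (5/6, 3/8)
through C parallel to HM: direction (-3, 2); meets AW at N = (12, -8)
N = A + t·(W−A) with t = -64/3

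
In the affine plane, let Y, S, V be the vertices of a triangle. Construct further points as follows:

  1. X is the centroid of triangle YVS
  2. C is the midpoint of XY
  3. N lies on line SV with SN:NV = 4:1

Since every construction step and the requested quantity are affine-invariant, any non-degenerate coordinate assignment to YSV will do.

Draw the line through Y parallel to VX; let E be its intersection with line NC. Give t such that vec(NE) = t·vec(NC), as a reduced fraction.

Set Y = (0, 0), S = (1, 0), V = (0, 1); any affine frame gives the same invariant.
1. X is the centroid of triangle YVS ⇒ X = (1/3, 1/3)
2. C is the midpoint of XY ⇒ C = (1/6, 1/6)
3. N lies on line SV with SN:NV = 4:1 ⇒ N = (1/5, 4/5)
through Y parallel to VX: direction (1/3, -2/3); meets NC at E = (1/7, -2/7)
E = N + t·(C−N) with t = 12/7

t = 12/7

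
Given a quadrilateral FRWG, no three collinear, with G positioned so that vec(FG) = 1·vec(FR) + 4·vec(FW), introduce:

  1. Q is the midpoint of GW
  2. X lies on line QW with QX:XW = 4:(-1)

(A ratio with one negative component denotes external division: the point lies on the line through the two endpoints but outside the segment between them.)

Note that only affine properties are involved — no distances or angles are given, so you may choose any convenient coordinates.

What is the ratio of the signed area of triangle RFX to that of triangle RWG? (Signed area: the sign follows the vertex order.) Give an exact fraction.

[RFX]:[RWG] = 1/8

Choose coordinates F = (0, 0), R = (1, 0), W = (0, 1), G = (1, 4).
1. Q is the midpoint of GW ⇒ Q = (1/2, 5/2)
2. X lies on line QW with QX:XW = 4:(-1) ⇒ X = (-1/6, 1/2)
2·[RFX] = -1/2, 2·[RWG] = -4
[RFX]:[RWG] = -1/2:-4 = 1/8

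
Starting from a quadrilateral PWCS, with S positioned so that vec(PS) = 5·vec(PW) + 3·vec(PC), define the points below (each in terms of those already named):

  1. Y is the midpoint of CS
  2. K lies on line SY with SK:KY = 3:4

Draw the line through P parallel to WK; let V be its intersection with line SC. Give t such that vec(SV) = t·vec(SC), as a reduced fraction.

Work in coordinates with P = (0, 0), W = (1, 0), C = (0, 1), S = (5, 3).
1. Y is the midpoint of CS ⇒ Y = (5/2, 2)
2. K lies on line SY with SK:KY = 3:4 ⇒ K = (55/14, 18/7)
through P parallel to WK: direction (41/14, 18/7); meets SC at V = (205/98, 90/49)
V = S + t·(C−S) with t = 57/98

t = 57/98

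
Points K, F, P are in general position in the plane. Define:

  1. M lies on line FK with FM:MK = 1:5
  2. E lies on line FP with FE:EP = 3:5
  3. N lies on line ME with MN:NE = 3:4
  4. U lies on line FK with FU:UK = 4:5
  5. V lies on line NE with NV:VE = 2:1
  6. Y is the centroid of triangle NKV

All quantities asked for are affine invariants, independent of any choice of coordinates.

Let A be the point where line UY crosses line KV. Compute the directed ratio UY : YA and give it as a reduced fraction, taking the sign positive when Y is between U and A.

UY:YA = 13/4

Set K = (0, 0), F = (1, 0), P = (0, 1); any affine frame gives the same invariant.
1. M lies on line FK with FM:MK = 1:5 ⇒ M = (5/6, 0)
2. E lies on line FP with FE:EP = 3:5 ⇒ E = (5/8, 3/8)
3. N lies on line ME with MN:NE = 3:4 ⇒ N = (125/168, 9/56)
4. U lies on line FK with FU:UK = 4:5 ⇒ U = (5/9, 0)
5. V lies on line NE with NV:VE = 2:1 ⇒ V = (335/504, 17/56)
6. Y is the centroid of triangle NKV ⇒ Y = (355/756, 13/84)
line UY meets KV at A = (335/756, 17/84)
Y = U + t·(A−U) with t = 13/17, so UY:YA = 13/17:4/17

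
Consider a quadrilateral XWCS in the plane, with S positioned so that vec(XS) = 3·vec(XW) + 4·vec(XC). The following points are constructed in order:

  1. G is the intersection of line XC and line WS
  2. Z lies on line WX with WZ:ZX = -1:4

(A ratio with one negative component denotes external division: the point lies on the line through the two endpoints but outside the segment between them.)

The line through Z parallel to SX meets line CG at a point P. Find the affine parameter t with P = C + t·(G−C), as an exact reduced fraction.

Choose coordinates X = (0, 0), W = (1, 0), C = (0, 1), S = (3, 4).
1. G is the intersection of line XC and line WS ⇒ G = (0, -2)
2. Z lies on line WX with WZ:ZX = -1:4 ⇒ Z = (4/3, 0)
through Z parallel to SX: direction (-3, -4); meets CG at P = (0, -16/9)
P = C + t·(G−C) with t = 25/27

t = 25/27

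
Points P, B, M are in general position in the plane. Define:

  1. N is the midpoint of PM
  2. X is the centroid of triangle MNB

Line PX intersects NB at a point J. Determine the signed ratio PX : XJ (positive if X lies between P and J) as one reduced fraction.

PX:XJ = -4

Assign P = (0, 0), B = (1, 0), M = (0, 1) — the answer is frame-independent, so this choice is without loss of generality.
1. N is the midpoint of PM ⇒ N = (0, 1/2)
2. X is the centroid of triangle MNB ⇒ X = (1/3, 1/2)
line PX meets NB at J = (1/4, 3/8)
X = P + t·(J−P) with t = 4/3, so PX:XJ = 4/3:-1/3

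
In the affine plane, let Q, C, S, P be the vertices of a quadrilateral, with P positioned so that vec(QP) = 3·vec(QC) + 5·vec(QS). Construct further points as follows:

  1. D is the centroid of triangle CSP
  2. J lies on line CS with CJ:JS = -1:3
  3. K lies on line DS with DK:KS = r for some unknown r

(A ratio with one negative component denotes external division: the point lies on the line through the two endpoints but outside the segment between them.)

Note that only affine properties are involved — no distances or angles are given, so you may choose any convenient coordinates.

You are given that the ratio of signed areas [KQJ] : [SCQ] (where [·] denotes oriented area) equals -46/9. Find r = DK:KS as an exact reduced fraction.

Work in coordinates with Q = (0, 0), C = (1, 0), S = (0, 1), P = (3, 5).
1. D is the centroid of triangle CSP ⇒ D = (4/3, 2)
2. J lies on line CS with CJ:JS = -1:3 ⇒ J = (3/2, -1/2)
3. With DK:KS = r, write λ = r/(r+1) so K = D + λ·(S−D); K is affine-linear in λ
Every point depending on K is an affine combination of K and λ-independent points, so each such coordinate is linear in λ; the λ² term in each signed area is a multiple of (S−D)×(S−D) = 0, so 2·[KQJ] and 2·[SCQ] are each linear in λ. Evaluating at λ=0 and λ=1:
  2·[KQJ] = -13/6·λ + 11/3,   2·[SCQ] = -1
So [KQJ]:[SCQ] = (-13/6·λ + 11/3) / (-1). Setting this equal to -46/9:
  -13/6·λ + 11/3 = -46/9·(-1)  ⇒  λ = -2/3
Then r = λ/(1−λ) = (-2/3)/(5/3) = -2/5. Check: with r = -2/5, K = (20/9, 8/3) and [KQJ]:[SCQ] = -46/9 as required.

r = -2/5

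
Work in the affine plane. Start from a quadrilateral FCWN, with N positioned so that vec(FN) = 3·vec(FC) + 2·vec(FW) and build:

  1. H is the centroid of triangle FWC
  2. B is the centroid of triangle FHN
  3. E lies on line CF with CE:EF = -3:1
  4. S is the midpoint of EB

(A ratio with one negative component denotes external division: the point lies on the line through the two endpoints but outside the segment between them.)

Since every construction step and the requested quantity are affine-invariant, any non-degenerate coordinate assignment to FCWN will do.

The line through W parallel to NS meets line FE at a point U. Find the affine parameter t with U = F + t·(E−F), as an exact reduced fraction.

t = 97/29

Set F = (0, 0), C = (1, 0), W = (0, 1), N = (3, 2); any affine frame gives the same invariant.
1. H is the centroid of triangle FWC ⇒ H = (1/3, 1/3)
2. B is the centroid of triangle FHN ⇒ B = (10/9, 7/9)
3. E lies on line CF with CE:EF = -3:1 ⇒ E = (-1/2, 0)
4. S is the midpoint of EB ⇒ S = (11/36, 7/18)
through W parallel to NS: direction (-97/36, -29/18); meets FE at U = (-97/58, 0)
U = F + t·(E−F) with t = 97/29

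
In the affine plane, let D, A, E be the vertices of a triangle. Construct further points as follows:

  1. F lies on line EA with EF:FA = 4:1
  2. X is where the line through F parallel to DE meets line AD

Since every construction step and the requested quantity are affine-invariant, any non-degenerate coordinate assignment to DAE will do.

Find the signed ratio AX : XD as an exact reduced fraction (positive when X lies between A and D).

Work in coordinates with D = (0, 0), A = (1, 0), E = (0, 1).
1. F lies on line EA with EF:FA = 4:1 ⇒ F = (4/5, 1/5)
2. X is where the line through F parallel to DE meets line AD ⇒ X = (4/5, 0)
X = A + t·(D−A) with t = 1/5, so AX:XD = t:(1−t) = 1/5:4/5

AX:XD = 1/4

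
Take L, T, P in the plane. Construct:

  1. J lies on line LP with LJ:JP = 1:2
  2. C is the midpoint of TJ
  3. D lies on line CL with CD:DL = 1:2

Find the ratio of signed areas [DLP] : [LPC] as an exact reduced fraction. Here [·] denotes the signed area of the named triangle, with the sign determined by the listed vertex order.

[DLP]:[LPC] = 2/3

Assign L = (0, 0), T = (1, 0), P = (0, 1) — the answer is frame-independent, so this choice is without loss of generality.
1. J lies on line LP with LJ:JP = 1:2 ⇒ J = (0, 1/3)
2. C is the midpoint of TJ ⇒ C = (1/2, 1/6)
3. D lies on line CL with CD:DL = 1:2 ⇒ D = (1/3, 1/9)
2·[DLP] = -1/3, 2·[LPC] = -1/2
[DLP]:[LPC] = -1/3:-1/2 = 2/3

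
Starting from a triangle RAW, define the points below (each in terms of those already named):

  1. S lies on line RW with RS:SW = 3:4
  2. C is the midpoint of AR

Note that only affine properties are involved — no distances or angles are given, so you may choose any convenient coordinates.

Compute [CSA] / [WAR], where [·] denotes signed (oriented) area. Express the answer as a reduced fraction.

Choose coordinates R = (0, 0), A = (1, 0), W = (0, 1).
1. S lies on line RW with RS:SW = 3:4 ⇒ S = (0, 3/7)
2. C is the midpoint of AR ⇒ C = (1/2, 0)
2·[CSA] = -3/14, 2·[WAR] = -1
[CSA]:[WAR] = -3/14:-1 = 3/14

[CSA]:[WAR] = 3/14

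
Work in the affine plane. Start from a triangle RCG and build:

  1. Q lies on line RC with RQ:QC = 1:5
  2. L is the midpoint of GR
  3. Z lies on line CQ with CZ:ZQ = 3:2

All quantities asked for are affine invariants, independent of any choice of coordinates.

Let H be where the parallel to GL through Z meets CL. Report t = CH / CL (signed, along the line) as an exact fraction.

Set R = (0, 0), C = (1, 0), G = (0, 1); any affine frame gives the same invariant.
1. Q lies on line RC with RQ:QC = 1:5 ⇒ Q = (1/6, 0)
2. L is the midpoint of GR ⇒ L = (0, 1/2)
3. Z lies on line CQ with CZ:ZQ = 3:2 ⇒ Z = (1/2, 0)
through Z parallel to GL: direction (0, -1/2); meets CL at H = (1/2, 1/4)
H = C + t·(L−C) with t = 1/2

t = 1/2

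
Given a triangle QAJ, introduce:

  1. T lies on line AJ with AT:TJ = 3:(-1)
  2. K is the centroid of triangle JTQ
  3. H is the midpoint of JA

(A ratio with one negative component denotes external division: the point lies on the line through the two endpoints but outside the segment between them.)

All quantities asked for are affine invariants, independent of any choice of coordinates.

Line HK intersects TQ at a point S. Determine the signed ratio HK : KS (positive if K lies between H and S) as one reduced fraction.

Assign Q = (0, 0), A = (1, 0), J = (0, 1) — the answer is frame-independent, so this choice is without loss of generality.
1. T lies on line AJ with AT:TJ = 3:(-1) ⇒ T = (-1/2, 3/2)
2. K is the centroid of triangle JTQ ⇒ K = (-1/6, 5/6)
3. H is the midpoint of JA ⇒ H = (1/2, 1/2)
line HK meets TQ at S = (-3/10, 9/10)
K = H + t·(S−H) with t = 5/6, so HK:KS = 5/6:1/6

HK:KS = 5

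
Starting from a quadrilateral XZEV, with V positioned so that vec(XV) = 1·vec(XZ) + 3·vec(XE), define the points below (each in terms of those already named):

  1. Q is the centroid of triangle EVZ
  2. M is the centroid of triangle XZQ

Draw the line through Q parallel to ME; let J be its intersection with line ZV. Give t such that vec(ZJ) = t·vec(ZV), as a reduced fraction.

Assign X = (0, 0), Z = (1, 0), E = (0, 1), V = (1, 3) — the answer is frame-independent, so this choice is without loss of generality.
1. Q is the centroid of triangle EVZ ⇒ Q = (2/3, 4/3)
2. M is the centroid of triangle XZQ ⇒ M = (5/9, 4/9)
through Q parallel to ME: direction (-5/9, 5/9); meets ZV at J = (1, 1)
J = Z + t·(V−Z) with t = 1/3

t = 1/3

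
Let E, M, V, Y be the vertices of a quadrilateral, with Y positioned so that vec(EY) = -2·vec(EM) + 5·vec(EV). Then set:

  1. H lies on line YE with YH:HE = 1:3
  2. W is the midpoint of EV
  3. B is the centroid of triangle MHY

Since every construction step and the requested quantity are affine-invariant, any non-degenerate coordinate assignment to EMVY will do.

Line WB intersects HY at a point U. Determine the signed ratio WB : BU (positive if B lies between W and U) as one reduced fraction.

WB:BU = -2/5

Set E = (0, 0), M = (1, 0), V = (0, 1), Y = (-2, 5); any affine frame gives the same invariant.
1. H lies on line YE with YH:HE = 1:3 ⇒ H = (-3/2, 15/4)
2. W is the midpoint of EV ⇒ W = (0, 1/2)
3. B is the centroid of triangle MHY ⇒ B = (-5/6, 35/12)
line WB meets HY at U = (5/4, -25/8)
B = W + t·(U−W) with t = -2/3, so WB:BU = -2/3:5/3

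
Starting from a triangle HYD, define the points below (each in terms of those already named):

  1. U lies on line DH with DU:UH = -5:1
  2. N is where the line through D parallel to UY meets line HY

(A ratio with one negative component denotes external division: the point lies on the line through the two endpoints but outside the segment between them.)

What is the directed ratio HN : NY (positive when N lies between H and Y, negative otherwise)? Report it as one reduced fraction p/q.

HN:NY = -4/5

Choose coordinates H = (0, 0), Y = (1, 0), D = (0, 1).
1. U lies on line DH with DU:UH = -5:1 ⇒ U = (0, -1/4)
2. N is where the line through D parallel to UY meets line HY ⇒ N = (-4, 0)
N = H + t·(Y−H) with t = -4, so HN:NY = t:(1−t) = -4:5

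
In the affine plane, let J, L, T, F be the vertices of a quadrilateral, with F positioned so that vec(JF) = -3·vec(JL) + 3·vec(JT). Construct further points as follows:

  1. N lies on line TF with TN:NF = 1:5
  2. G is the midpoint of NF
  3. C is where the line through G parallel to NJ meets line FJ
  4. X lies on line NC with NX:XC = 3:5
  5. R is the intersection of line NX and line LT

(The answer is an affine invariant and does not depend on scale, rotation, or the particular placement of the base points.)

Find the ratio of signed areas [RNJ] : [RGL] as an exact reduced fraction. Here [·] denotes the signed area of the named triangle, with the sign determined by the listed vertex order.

[RNJ]:[RGL] = 30/91

Choose coordinates J = (0, 0), L = (1, 0), T = (0, 1), F = (-3, 3).
1. N lies on line TF with TN:NF = 1:5 ⇒ N = (-1/2, 4/3)
2. G is the midpoint of NF ⇒ G = (-7/4, 13/6)
3. C is where the line through G parallel to NJ meets line FJ ⇒ C = (-3/2, 3/2)
4. X lies on line NC with NX:XC = 3:5 ⇒ X = (-7/8, 67/48)
5. R is the intersection of line NX and line LT ⇒ R = (-3/10, 13/10)
2·[RNJ] = 1/4, 2·[RGL] = 91/120
[RNJ]:[RGL] = 1/4:91/120 = 30/91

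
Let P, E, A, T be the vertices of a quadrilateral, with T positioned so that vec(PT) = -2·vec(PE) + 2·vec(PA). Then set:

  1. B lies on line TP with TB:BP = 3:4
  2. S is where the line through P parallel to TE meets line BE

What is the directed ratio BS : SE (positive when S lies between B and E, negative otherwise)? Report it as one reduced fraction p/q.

BS:SE = -4/7

Assign P = (0, 0), E = (1, 0), A = (0, 1), T = (-2, 2) — the answer is frame-independent, so this choice is without loss of generality.
1. B lies on line TP with TB:BP = 3:4 ⇒ B = (-8/7, 8/7)
2. S is where the line through P parallel to TE meets line BE ⇒ S = (-4, 8/3)
S = B + t·(E−B) with t = -4/3, so BS:SE = t:(1−t) = -4/3:7/3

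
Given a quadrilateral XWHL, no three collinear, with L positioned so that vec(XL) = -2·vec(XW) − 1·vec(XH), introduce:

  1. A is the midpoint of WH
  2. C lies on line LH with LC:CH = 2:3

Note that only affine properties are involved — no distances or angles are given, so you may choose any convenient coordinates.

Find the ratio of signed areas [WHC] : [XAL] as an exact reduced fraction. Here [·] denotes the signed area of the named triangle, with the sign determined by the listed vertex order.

[WHC]:[XAL] = 24/5

Set X = (0, 0), W = (1, 0), H = (0, 1), L = (-2, -1); any affine frame gives the same invariant.
1. A is the midpoint of WH ⇒ A = (1/2, 1/2)
2. C lies on line LH with LC:CH = 2:3 ⇒ C = (-6/5, -1/5)
2·[WHC] = 12/5, 2·[XAL] = 1/2
[WHC]:[XAL] = 12/5:1/2 = 24/5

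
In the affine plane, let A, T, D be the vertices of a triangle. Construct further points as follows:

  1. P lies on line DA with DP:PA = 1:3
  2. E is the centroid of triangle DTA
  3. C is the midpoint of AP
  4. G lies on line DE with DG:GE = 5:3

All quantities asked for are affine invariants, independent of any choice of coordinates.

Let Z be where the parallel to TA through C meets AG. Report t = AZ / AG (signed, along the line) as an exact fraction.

Work in coordinates with A = (0, 0), T = (1, 0), D = (0, 1).
1. P lies on line DA with DP:PA = 1:3 ⇒ P = (0, 3/4)
2. E is the centroid of triangle DTA ⇒ E = (1/3, 1/3)
3. C is the midpoint of AP ⇒ C = (0, 3/8)
4. G lies on line DE with DG:GE = 5:3 ⇒ G = (5/24, 7/12)
through C parallel to TA: direction (-1, 0); meets AG at Z = (15/112, 3/8)
Z = A + t·(G−A) with t = 9/14

t = 9/14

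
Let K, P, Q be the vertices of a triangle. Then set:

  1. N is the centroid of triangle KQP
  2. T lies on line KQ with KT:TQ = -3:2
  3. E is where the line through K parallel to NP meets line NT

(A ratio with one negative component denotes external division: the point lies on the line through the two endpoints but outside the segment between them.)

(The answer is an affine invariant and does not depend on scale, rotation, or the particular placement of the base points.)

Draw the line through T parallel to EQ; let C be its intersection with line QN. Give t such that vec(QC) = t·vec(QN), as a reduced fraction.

Assign K = (0, 0), P = (1, 0), Q = (0, 1) — the answer is frame-independent, so this choice is without loss of generality.
1. N is the centroid of triangle KQP ⇒ N = (1/3, 1/3)
2. T lies on line KQ with KT:TQ = -3:2 ⇒ T = (0, 3)
3. E is where the line through K parallel to NP meets line NT ⇒ E = (2/5, -1/5)
through T parallel to EQ: direction (-2/5, 6/5); meets QN at C = (2, -3)
C = Q + t·(N−Q) with t = 6

t = 6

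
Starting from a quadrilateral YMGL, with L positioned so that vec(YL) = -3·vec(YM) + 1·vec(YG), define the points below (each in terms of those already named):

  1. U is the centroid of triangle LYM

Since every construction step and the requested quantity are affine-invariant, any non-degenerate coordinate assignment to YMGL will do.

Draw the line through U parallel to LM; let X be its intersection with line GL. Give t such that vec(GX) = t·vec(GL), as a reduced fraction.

t = 10/9

Assign Y = (0, 0), M = (1, 0), G = (0, 1), L = (-3, 1) — the answer is frame-independent, so this choice is without loss of generality.
1. U is the centroid of triangle LYM ⇒ U = (-2/3, 1/3)
through U parallel to LM: direction (4, -1); meets GL at X = (-10/3, 1)
X = G + t·(L−G) with t = 10/9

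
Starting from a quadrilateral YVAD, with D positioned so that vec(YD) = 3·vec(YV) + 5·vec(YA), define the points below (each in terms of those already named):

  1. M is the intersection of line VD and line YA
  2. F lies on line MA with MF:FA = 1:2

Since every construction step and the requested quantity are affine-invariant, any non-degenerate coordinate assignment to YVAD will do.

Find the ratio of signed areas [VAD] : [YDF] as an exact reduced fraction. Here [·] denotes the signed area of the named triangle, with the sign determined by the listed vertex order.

[VAD]:[YDF] = 7/4

Choose coordinates Y = (0, 0), V = (1, 0), A = (0, 1), D = (3, 5).
1. M is the intersection of line VD and line YA ⇒ M = (0, -5/2)
2. F lies on line MA with MF:FA = 1:2 ⇒ F = (0, -4/3)
2·[VAD] = -7, 2·[YDF] = -4
[VAD]:[YDF] = -7:-4 = 7/4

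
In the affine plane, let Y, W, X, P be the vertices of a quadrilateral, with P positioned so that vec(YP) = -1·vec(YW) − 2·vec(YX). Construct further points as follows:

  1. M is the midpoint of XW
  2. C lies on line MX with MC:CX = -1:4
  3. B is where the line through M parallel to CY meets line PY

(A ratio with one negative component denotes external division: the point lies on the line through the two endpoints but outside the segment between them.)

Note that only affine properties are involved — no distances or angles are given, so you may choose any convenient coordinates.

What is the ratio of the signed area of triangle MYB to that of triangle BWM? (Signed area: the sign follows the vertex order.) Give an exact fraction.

Choose coordinates Y = (0, 0), W = (1, 0), X = (0, 1), P = (-1, -2).
1. M is the midpoint of XW ⇒ M = (1/2, 1/2)
2. C lies on line MX with MC:CX = -1:4 ⇒ C = (2/3, 1/3)
3. B is where the line through M parallel to CY meets line PY ⇒ B = (1/6, 1/3)
2·[MYB] = -1/12, 2·[BWM] = 1/4
[MYB]:[BWM] = -1/12:1/4 = -1/3

[MYB]:[BWM] = -1/3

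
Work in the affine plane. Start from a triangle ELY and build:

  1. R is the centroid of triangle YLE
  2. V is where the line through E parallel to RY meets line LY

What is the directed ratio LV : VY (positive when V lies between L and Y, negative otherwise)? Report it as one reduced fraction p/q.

LV:VY = -2

Work in coordinates with E = (0, 0), L = (1, 0), Y = (0, 1).
1. R is the centroid of triangle YLE ⇒ R = (1/3, 1/3)
2. V is where the line through E parallel to RY meets line LY ⇒ V = (-1, 2)
V = L + t·(Y−L) with t = 2, so LV:VY = t:(1−t) = 2:-1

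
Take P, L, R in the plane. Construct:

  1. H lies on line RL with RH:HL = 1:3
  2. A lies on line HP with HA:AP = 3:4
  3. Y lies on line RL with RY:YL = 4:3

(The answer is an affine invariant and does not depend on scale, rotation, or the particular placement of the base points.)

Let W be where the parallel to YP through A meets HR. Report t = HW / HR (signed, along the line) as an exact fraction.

Set P = (0, 0), L = (1, 0), R = (0, 1); any affine frame gives the same invariant.
1. H lies on line RL with RH:HL = 1:3 ⇒ H = (1/4, 3/4)
2. A lies on line HP with HA:AP = 3:4 ⇒ A = (1/7, 3/7)
3. Y lies on line RL with RY:YL = 4:3 ⇒ Y = (4/7, 3/7)
through A parallel to YP: direction (-4/7, -3/7); meets HR at W = (19/49, 30/49)
W = H + t·(R−H) with t = -27/49

t = -27/49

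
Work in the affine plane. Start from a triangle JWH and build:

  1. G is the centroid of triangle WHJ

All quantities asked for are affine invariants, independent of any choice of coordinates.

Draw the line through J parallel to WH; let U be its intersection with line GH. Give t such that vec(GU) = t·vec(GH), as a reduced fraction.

t = -2

Set J = (0, 0), W = (1, 0), H = (0, 1); any affine frame gives the same invariant.
1. G is the centroid of triangle WHJ ⇒ G = (1/3, 1/3)
through J parallel to WH: direction (-1, 1); meets GH at U = (1, -1)
U = G + t·(H−G) with t = -2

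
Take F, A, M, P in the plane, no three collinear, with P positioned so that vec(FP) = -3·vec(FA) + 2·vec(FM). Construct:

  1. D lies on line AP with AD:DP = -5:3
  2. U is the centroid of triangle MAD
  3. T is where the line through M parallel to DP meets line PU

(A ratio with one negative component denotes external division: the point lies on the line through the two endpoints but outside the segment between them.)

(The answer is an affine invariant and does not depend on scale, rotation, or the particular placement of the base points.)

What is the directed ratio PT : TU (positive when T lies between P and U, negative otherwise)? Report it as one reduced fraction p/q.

Set F = (0, 0), A = (1, 0), M = (0, 1), P = (-3, 2); any affine frame gives the same invariant.
1. D lies on line AP with AD:DP = -5:3 ⇒ D = (-9, 5)
2. U is the centroid of triangle MAD ⇒ U = (-8/3, 2)
3. T is where the line through M parallel to DP meets line PU ⇒ T = (-2, 2)
T = P + t·(U−P) with t = 3, so PT:TU = t:(1−t) = 3:-2

PT:TU = -3/2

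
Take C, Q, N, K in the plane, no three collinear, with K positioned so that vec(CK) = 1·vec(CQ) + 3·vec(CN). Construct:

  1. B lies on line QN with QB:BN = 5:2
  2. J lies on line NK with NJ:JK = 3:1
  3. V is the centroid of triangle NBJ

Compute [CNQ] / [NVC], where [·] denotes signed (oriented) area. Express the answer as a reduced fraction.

Work in coordinates with C = (0, 0), Q = (1, 0), N = (0, 1), K = (1, 3).
1. B lies on line QN with QB:BN = 5:2 ⇒ B = (2/7, 5/7)
2. J lies on line NK with NJ:JK = 3:1 ⇒ J = (3/4, 5/2)
3. V is the centroid of triangle NBJ ⇒ V = (29/84, 59/42)
2·[CNQ] = -1, 2·[NVC] = -29/84
[CNQ]:[NVC] = -1:-29/84 = 84/29

[CNQ]:[NVC] = 84/29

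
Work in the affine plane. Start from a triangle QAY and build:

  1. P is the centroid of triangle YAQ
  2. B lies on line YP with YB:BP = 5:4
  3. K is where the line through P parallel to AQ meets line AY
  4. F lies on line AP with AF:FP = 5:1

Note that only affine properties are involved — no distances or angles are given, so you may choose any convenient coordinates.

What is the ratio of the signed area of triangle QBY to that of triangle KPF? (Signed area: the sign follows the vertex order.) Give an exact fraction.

[QBY]:[KPF] = 10

Set Q = (0, 0), A = (1, 0), Y = (0, 1); any affine frame gives the same invariant.
1. P is the centroid of triangle YAQ ⇒ P = (1/3, 1/3)
2. B lies on line YP with YB:BP = 5:4 ⇒ B = (5/27, 17/27)
3. K is where the line through P parallel to AQ meets line AY ⇒ K = (2/3, 1/3)
4. F lies on line AP with AF:FP = 5:1 ⇒ F = (4/9, 5/18)
2·[QBY] = 5/27, 2·[KPF] = 1/54
[QBY]:[KPF] = 5/27:1/54 = 10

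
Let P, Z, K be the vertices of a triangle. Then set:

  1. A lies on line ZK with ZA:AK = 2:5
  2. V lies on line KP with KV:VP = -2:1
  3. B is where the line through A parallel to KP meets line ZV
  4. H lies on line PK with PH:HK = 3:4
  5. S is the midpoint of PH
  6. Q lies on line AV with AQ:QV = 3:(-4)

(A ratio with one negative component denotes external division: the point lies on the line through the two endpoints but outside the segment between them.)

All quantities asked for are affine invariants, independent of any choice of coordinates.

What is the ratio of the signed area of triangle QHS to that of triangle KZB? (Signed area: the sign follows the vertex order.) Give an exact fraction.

Work in coordinates with P = (0, 0), Z = (1, 0), K = (0, 1).
1. A lies on line ZK with ZA:AK = 2:5 ⇒ A = (5/7, 2/7)
2. V lies on line KP with KV:VP = -2:1 ⇒ V = (0, -1)
3. B is where the line through A parallel to KP meets line ZV ⇒ B = (5/7, -2/7)
4. H lies on line PK with PH:HK = 3:4 ⇒ H = (0, 3/7)
5. S is the midpoint of PH ⇒ S = (0, 3/14)
6. Q lies on line AV with AQ:QV = 3:(-4) ⇒ Q = (20/7, 29/7)
2·[QHS] = 30/49, 2·[KZB] = -4/7
[QHS]:[KZB] = 30/49:-4/7 = -15/14

[QHS]:[KZB] = -15/14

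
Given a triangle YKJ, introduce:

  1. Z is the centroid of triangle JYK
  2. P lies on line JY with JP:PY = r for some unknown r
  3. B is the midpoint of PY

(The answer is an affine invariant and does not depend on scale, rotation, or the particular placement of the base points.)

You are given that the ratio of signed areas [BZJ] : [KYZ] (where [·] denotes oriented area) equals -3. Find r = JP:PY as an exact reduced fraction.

r = -5/4

Assign Y = (0, 0), K = (1, 0), J = (0, 1) — the answer is frame-independent, so this choice is without loss of generality.
1. Z is the centroid of triangle JYK ⇒ Z = (1/3, 1/3)
2. With JP:PY = r, write λ = r/(r+1) so P = J + λ·(Y−J); P is affine-linear in λ
3. B is the midpoint of PY ⇒ B is an affine combination of earlier points and hence also affine-linear in λ
Every point depending on P is an affine combination of P and λ-independent points, so each such coordinate is linear in λ; the λ² term in each signed area is a multiple of (Y−J)×(Y−J) = 0, so 2·[BZJ] and 2·[KYZ] are each linear in λ. Evaluating at λ=0 and λ=1:
  2·[BZJ] = 1/6·λ + 1/6,   2·[KYZ] = -1/3
So [BZJ]:[KYZ] = (1/6·λ + 1/6) / (-1/3). Setting this equal to -3:
  1/6·λ + 1/6 = -3·(-1/3)  ⇒  λ = 5
Then r = λ/(1−λ) = (5)/(-4) = -5/4. Check: with r = -5/4, P = (0, -4) and [BZJ]:[KYZ] = -3 as required.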